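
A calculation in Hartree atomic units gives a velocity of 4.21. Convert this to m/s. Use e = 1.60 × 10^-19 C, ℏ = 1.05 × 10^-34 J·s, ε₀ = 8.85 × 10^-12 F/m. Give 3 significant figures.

One atomic unit of velocity: v_au = e²/(4πε₀ℏ) = 2.19 × 10^6 m/s.
4.21 × 2.19 × 10^6 m/s = 9.23 × 10^6 m/s

9.23 × 10^6 m/s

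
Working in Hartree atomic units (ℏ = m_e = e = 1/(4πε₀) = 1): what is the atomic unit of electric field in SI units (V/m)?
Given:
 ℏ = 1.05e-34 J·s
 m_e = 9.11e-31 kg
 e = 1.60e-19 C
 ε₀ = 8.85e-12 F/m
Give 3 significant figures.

5.20e11 V/m

From ℏ = m_e = e = 1/(4πε₀) = 1 the electric field scale is E_au = E_h/(e a₀) = m_e²e⁵/((4πε₀)³ℏ⁴).
E_h = 4.38e-18 J
a₀ = 5.26e-11 m
E_h/(e·a₀) = 5.20e11 V/m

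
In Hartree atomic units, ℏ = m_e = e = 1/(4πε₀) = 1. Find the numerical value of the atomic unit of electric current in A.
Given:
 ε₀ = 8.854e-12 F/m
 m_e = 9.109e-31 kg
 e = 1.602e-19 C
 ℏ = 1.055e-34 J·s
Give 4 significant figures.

The unique combination of the constants set to 1 with dimensions of current is I_au = e E_h/ℏ = m_e e⁵/((4πε₀)²ℏ³).
E_h = 4.354e-18 J
e·E_h/ℏ = 6.612e-3 A

6.612e-3 A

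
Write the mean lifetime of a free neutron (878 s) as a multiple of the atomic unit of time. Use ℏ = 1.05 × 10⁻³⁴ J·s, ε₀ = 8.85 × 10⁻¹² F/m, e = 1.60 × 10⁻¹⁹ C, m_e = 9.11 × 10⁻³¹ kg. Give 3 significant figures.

atomic unit of time: τ_au = (4πε₀)²ℏ³/(m_e e⁴) = 2.40 × 10⁻¹⁷ s.
878 / 2.40 × 10⁻¹⁷ = 3.66 × 10¹⁹

3.66 × 10¹⁹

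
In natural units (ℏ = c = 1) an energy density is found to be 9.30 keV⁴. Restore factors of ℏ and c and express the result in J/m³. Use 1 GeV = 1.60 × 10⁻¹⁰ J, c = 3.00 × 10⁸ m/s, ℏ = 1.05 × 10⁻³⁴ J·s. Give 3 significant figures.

1.95 × 10¹⁴ J/m³

[E]/[L]³ = [E]⁴/(ℏc)³; restore (ℏc)⁻³.
1 GeV⁴ → 1/(ℏc)³ × (1 GeV in J)⁴ = 2.10 × 10³⁷ J/m³.
Convert the energy scale: 9.30 keV⁴ = 9.30 × 10⁻²⁴ GeV⁴.
Result: 9.30 × 10⁻²⁴ × 2.10 × 10³⁷ = 1.95 × 10¹⁴ J/m³.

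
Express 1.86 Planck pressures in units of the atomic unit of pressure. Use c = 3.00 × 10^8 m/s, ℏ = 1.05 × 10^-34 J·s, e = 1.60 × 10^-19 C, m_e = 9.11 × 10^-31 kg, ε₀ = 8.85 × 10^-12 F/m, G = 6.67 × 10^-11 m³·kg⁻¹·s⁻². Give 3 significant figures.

Planck pressure: p_P = c⁷/(ℏG²) = 4.68 × 10^113 Pa
atomic unit of pressure: P_au = E_h/a₀³ = m_e⁴e¹⁰/((4πε₀)⁵ℏ⁸) = 3.01 × 10^13 Pa
1.86 × 4.68 × 10^113 / 3.01 × 10^13 = 2.89 × 10^100

2.89 × 10^100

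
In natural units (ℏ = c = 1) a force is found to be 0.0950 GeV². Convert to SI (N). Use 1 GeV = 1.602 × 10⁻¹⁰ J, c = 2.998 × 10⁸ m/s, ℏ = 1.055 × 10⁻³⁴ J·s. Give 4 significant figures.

Force is [E]/[L] = [E]²/(ℏc); restore (ℏc)⁻¹.
1 GeV² → 1/(ℏc) × (1 GeV in J)² = 8.114 × 10⁵ N.
Result: 0.0950 × 8.114 × 10⁵ = 7.708 × 10⁴ N.

7.708 × 10⁴ N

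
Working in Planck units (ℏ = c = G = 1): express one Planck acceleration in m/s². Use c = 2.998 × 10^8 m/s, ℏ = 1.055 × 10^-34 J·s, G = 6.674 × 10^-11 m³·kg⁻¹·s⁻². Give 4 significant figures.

The unique combination of the constants set to 1 with dimensions of acceleration is a_P = √(c⁷/(ℏG)).
  = √(3.092 × 10^103)
  = 5.560 × 10^51 m/s²

5.560 × 10^51 m/s²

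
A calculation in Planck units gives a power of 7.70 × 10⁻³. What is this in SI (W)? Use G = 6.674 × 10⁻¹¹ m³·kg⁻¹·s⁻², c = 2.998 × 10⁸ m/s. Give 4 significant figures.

One Planck power: P_P = c⁵/G = 3.629 × 10⁵² W.
7.70 × 10⁻³ × 3.629 × 10⁵² W = 2.794 × 10⁵⁰ W

2.794 × 10⁵⁰ W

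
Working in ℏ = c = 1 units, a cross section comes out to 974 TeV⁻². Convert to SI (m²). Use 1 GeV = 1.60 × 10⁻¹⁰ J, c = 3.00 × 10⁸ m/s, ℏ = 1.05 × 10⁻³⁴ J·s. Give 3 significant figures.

3.78 × 10⁻³⁵ m²

Area is [L]² = [E]⁻²·(ℏc)²; restore (ℏc)².
1 GeV⁻² → (ℏc)² × (1 GeV in J)⁻² = 3.88 × 10⁻³² m².
Convert the energy scale: 974 TeV⁻² = 9.74 × 10⁻⁴ GeV⁻².
Result: 9.74 × 10⁻⁴ × 3.88 × 10⁻³² = 3.78 × 10⁻³⁵ m².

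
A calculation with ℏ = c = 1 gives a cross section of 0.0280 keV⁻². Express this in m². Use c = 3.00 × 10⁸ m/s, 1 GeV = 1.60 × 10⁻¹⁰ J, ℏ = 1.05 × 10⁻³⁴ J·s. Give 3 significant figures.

Area is [L]² = [E]⁻²·(ℏc)²; restore (ℏc)².
1 GeV⁻² → (ℏc)² × (1 GeV in J)⁻² = 3.88 × 10⁻³² m².
Convert the energy scale: 0.0280 keV⁻² = 2.80 × 10¹⁰ GeV⁻².
Result: 2.80 × 10¹⁰ × 3.88 × 10⁻³² = 1.09 × 10⁻²¹ m².

1.09 × 10⁻²¹ m²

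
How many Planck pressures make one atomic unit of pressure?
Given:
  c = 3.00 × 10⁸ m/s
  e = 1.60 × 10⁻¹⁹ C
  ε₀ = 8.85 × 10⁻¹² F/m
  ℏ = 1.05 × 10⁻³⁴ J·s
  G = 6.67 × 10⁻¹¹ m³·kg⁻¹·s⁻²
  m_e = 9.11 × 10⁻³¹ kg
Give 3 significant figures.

atomic unit of pressure: P_au = E_h/a₀³ = m_e⁴e¹⁰/((4πε₀)⁵ℏ⁸) = 3.01 × 10¹³ Pa
Planck pressure: p_P = c⁷/(ℏG²) = 4.68 × 10¹¹³ Pa
ratio = 3.01 × 10¹³ / 4.68 × 10¹¹³ = 6.44 × 10⁻¹⁰¹

6.44 × 10⁻¹⁰¹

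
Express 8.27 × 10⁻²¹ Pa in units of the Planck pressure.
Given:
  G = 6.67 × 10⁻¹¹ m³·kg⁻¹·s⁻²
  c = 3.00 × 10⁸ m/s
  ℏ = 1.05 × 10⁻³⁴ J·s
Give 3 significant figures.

Planck pressure: p_P = c⁷/(ℏG²) = 4.68 × 10¹¹³ Pa.
8.27 × 10⁻²¹ / 4.68 × 10¹¹³ = 1.77 × 10⁻¹³⁴

1.77 × 10⁻¹³⁴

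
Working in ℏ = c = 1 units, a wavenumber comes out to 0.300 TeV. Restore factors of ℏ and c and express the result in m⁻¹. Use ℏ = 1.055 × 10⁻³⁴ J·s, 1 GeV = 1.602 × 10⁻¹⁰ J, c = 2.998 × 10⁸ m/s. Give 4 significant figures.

1.519 × 10¹⁸ m⁻¹

Inverse length is [E]/(ℏc).
1 GeV → 1/(ℏc) × (1 GeV in J) = 5.065 × 10¹⁵ m⁻¹.
Convert the energy scale: 0.300 TeV = 300 GeV.
Result: 300 × 5.065 × 10¹⁵ = 1.519 × 10¹⁸ m⁻¹.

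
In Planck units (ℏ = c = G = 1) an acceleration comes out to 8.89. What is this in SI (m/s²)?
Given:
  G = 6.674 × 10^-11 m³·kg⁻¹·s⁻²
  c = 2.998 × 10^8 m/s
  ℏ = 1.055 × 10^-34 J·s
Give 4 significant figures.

4.943 × 10^52 m/s²

One Planck acceleration: a_P = √(c⁷/(ℏG)) = 5.560 × 10^51 m/s².
8.89 × 5.560 × 10^51 m/s² = 4.943 × 10^52 m/s²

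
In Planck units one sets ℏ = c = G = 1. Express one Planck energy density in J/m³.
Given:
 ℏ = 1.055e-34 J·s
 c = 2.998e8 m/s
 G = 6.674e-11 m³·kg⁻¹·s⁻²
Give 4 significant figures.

4.632e113 J/m³

u_P = c⁷/(ℏG²)
  = 2.177e59 / 4.699e-55
  = 4.632e113 J/m³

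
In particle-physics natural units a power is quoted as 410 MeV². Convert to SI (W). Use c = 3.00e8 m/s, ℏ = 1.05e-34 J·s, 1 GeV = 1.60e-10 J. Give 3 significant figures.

1.00e11 W

Power is [E]/[T] = [E]²/ℏ.
1 GeV² → 1/ℏ × (1 GeV in J)² = 2.44e14 W.
Convert the energy scale: 410 MeV² = 4.10e-4 GeV².
Result: 4.10e-4 × 2.44e14 = 1.00e11 W.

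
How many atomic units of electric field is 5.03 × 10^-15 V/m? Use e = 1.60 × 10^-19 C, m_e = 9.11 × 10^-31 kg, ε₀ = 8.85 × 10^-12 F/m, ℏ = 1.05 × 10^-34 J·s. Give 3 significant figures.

atomic unit of electric field: E_au = E_h/(e a₀) = m_e²e⁵/((4πε₀)³ℏ⁴) = 5.20 × 10^11 V/m.
5.03 × 10^-15 / 5.20 × 10^11 = 9.66 × 10^-27

9.66 × 10^-27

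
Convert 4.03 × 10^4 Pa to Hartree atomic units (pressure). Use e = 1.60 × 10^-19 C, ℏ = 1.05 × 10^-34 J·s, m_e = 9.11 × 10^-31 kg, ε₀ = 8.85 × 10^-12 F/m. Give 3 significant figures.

1.34 × 10^-9

atomic unit of pressure: P_au = E_h/a₀³ = m_e⁴e¹⁰/((4πε₀)⁵ℏ⁸) = 3.01 × 10^13 Pa.
4.03 × 10^4 / 3.01 × 10^13 = 1.34 × 10^-9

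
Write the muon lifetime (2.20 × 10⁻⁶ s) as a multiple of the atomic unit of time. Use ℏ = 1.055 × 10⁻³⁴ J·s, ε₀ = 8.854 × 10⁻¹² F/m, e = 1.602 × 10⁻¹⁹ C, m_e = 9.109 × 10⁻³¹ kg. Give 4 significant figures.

9.080 × 10¹⁰

atomic unit of time: τ_au = (4πε₀)²ℏ³/(m_e e⁴) = 2.423 × 10⁻¹⁷ s.
2.20 × 10⁻⁶ / 2.423 × 10⁻¹⁷ = 9.080 × 10¹⁰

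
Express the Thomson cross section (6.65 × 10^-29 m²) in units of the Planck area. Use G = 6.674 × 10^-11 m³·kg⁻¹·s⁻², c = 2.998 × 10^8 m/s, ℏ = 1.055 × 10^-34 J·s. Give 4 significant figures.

Planck area: A_P = ℏG/c³ = 2.613 × 10^-70 m².
6.65 × 10^-29 / 2.613 × 10^-70 = 2.545 × 10^41

2.545 × 10^41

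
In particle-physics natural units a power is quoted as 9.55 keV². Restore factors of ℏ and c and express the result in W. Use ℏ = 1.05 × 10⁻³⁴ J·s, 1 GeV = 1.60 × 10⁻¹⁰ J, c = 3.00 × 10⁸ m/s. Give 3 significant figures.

Power is [E]/[T] = [E]²/ℏ.
1 GeV² → 1/ℏ × (1 GeV in J)² = 2.44 × 10¹⁴ W.
Convert the energy scale: 9.55 keV² = 9.55 × 10⁻¹² GeV².
Result: 9.55 × 10⁻¹² × 2.44 × 10¹⁴ = 2.33 × 10³ W.

2.33 × 10³ W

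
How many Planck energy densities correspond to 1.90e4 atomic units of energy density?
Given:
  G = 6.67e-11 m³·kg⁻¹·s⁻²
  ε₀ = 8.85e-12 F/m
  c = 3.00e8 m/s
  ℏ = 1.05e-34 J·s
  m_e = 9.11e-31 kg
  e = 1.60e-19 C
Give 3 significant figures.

1.22e-96

atomic unit of energy density: u_au = E_h/a₀³ = m_e⁴e¹⁰/((4πε₀)⁵ℏ⁸) = 3.01e13 J/m³
Planck energy density: u_P = c⁷/(ℏG²) = 4.68e113 J/m³
1.90e4 × 3.01e13 / 4.68e113 = 1.22e-96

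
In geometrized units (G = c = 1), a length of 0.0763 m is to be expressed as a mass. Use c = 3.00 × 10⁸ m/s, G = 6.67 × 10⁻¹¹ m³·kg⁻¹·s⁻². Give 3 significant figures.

Length → mass via c²/G.
0.0763 m × (c²/G) = 1.03 × 10²⁶ kg

1.03 × 10²⁶ kg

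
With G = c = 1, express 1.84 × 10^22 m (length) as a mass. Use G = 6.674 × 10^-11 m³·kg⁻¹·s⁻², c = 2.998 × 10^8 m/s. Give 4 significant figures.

Length → mass via c²/G.
1.84 × 10^22 m × (c²/G) = 2.478 × 10^49 kg

2.478 × 10^49 kg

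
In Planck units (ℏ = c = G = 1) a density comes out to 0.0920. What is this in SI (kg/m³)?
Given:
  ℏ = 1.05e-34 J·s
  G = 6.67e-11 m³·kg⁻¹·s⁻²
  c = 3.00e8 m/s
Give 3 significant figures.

4.79e95 kg/m³

One Planck density: ρ_P = c⁵/(ℏG²) = 5.20e96 kg/m³.
0.0920 × 5.20e96 kg/m³ = 4.79e95 kg/m³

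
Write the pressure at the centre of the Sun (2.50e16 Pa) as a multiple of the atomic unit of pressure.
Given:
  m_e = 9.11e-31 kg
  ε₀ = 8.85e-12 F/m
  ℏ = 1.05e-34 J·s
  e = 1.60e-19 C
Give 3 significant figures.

atomic unit of pressure: P_au = E_h/a₀³ = m_e⁴e¹⁰/((4πε₀)⁵ℏ⁸) = 3.01e13 Pa.
2.50e16 / 3.01e13 = 830

830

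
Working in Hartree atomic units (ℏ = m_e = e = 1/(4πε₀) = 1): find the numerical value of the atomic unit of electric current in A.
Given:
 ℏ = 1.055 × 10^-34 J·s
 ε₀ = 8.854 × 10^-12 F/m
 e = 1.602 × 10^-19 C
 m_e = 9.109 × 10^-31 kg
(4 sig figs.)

Dimensional analysis gives I_au = e E_h/ℏ = m_e e⁵/((4πε₀)²ℏ³).
E_h = 4.354 × 10^-18 J
e·E_h/ℏ = 6.612 × 10^-3 A

6.612 × 10^-3 A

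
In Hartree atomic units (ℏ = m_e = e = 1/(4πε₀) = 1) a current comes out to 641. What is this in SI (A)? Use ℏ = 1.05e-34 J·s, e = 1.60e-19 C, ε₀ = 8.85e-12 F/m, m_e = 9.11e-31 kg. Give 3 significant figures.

4.28 A

One atomic unit of electric current: I_au = e E_h/ℏ = m_e e⁵/((4πε₀)²ℏ³) = 6.67e-3 A.
641 × 6.67e-3 A = 4.28 A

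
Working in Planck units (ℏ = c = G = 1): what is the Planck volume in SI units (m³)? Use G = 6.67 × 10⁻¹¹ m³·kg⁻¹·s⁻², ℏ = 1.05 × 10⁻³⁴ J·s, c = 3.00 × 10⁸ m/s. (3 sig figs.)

The unique combination of the constants set to 1 with dimensions of volume is V_P = (ℏG/c³)^(3/2).
  = √(1.75 × 10⁻²⁰⁹)
  = 4.18 × 10⁻¹⁰⁵ m³

4.18 × 10⁻¹⁰⁵ m³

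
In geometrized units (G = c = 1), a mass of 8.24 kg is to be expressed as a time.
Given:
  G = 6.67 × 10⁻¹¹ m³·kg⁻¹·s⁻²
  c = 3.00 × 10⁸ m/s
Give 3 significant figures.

Mass → time via G/c³.
8.24 kg × (G/c³) = 2.04 × 10⁻³⁵ s

2.04 × 10⁻³⁵ s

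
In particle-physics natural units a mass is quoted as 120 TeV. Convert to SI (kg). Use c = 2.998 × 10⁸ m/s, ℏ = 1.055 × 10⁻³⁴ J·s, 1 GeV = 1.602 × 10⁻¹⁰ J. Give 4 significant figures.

Mass is [E]/c²; divide by c².
1 GeV → 1/c² × (1 GeV in J) = 1.782 × 10⁻²⁷ kg.
Convert the energy scale: 120 TeV = 1.20 × 10⁵ GeV.
Result: 1.20 × 10⁵ × 1.782 × 10⁻²⁷ = 2.139 × 10⁻²² kg.

2.139 × 10⁻²² kg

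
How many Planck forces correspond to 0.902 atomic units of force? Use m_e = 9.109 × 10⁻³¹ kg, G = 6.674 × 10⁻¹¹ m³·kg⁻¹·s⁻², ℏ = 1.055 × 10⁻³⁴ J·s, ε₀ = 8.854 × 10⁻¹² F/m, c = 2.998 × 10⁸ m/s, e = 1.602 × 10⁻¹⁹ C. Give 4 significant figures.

6.125 × 10⁻⁵²

atomic unit of force: F_au = E_h/a₀ = m_e²e⁶/((4πε₀)³ℏ⁴) = 8.220 × 10⁻⁸ N
Planck force: F_P = c⁴/G = 1.210 × 10⁴⁴ N
0.902 × 8.220 × 10⁻⁸ / 1.210 × 10⁴⁴ = 6.125 × 10⁻⁵²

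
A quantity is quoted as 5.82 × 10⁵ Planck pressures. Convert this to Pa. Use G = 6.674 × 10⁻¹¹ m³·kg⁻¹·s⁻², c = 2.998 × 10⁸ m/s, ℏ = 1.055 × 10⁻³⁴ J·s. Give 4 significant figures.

One Planck pressure: p_P = c⁷/(ℏG²) = 4.632 × 10¹¹³ Pa.
5.82 × 10⁵ × 4.632 × 10¹¹³ Pa = 2.696 × 10¹¹⁹ Pa

2.696 × 10¹¹⁹ Pa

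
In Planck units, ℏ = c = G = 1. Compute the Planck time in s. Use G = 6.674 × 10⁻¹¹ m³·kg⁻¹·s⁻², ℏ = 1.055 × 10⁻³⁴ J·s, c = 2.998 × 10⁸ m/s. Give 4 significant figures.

From ℏ = c = G = 1 the time scale is t_P = √(ℏG/c⁵).
  = √(2.907 × 10⁻⁸⁷)
  = 5.392 × 10⁻⁴⁴ s

5.392 × 10⁻⁴⁴ s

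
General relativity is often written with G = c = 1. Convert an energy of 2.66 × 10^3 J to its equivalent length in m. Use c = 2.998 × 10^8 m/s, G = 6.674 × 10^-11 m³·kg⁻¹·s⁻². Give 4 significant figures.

2.198 × 10^-41 m

Energy → length via G/c⁴.
2.66 × 10^3 J × (G/c⁴) = 2.198 × 10^-41 m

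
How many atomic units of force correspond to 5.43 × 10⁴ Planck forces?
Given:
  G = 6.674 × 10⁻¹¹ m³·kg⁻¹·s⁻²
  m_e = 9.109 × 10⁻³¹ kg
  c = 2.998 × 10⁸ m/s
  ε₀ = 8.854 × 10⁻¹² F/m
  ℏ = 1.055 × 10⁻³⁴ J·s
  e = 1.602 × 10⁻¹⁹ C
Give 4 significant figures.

7.996 × 10⁵⁵

Planck force: F_P = c⁴/G = 1.210 × 10⁴⁴ N
atomic unit of force: F_au = E_h/a₀ = m_e²e⁶/((4πε₀)³ℏ⁴) = 8.220 × 10⁻⁸ N
5.43 × 10⁴ × 1.210 × 10⁴⁴ / 8.220 × 10⁻⁸ = 7.996 × 10⁵⁵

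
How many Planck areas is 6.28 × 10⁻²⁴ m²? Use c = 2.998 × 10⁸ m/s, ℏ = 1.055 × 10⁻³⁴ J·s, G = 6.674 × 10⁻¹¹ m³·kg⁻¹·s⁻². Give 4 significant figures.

2.403 × 10⁴⁶

Planck area: A_P = ℏG/c³ = 2.613 × 10⁻⁷⁰ m².
6.28 × 10⁻²⁴ / 2.613 × 10⁻⁷⁰ = 2.403 × 10⁴⁶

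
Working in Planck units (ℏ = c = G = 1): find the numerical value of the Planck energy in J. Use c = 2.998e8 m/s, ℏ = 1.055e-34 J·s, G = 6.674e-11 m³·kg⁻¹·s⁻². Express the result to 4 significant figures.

Dimensional analysis gives E_P = √(ℏc⁵/G).
  = √(3.828e18)
  = 1.957e9 J

1.957e9 J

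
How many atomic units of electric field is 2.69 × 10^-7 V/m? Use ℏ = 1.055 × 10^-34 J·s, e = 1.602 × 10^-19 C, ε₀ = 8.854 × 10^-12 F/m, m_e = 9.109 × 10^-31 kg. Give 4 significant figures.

5.243 × 10^-19

atomic unit of electric field: E_au = E_h/(e a₀) = m_e²e⁵/((4πε₀)³ℏ⁴) = 5.131 × 10^11 V/m.
2.69 × 10^-7 / 5.131 × 10^11 = 5.243 × 10^-19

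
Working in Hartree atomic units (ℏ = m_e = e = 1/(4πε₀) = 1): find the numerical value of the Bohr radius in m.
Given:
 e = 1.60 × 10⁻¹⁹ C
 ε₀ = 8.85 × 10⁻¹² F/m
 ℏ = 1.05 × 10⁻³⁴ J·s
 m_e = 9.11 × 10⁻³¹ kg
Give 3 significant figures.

Dimensional analysis gives a₀ = 4πε₀ℏ²/(m_e e²).
  = 1.23 × 10⁻⁷⁸ / 2.33 × 10⁻⁶⁸
  = 5.26 × 10⁻¹¹ m

5.26 × 10⁻¹¹ m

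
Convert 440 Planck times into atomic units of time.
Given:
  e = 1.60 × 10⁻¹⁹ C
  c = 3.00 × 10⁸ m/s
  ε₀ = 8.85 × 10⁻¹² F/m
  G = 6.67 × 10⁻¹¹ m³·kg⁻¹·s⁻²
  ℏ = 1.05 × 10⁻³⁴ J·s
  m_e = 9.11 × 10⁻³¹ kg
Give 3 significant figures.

Planck time: t_P = √(ℏG/c⁵) = 5.37 × 10⁻⁴⁴ s
atomic unit of time: τ_au = (4πε₀)²ℏ³/(m_e e⁴) = 2.40 × 10⁻¹⁷ s
440 × 5.37 × 10⁻⁴⁴ / 2.40 × 10⁻¹⁷ = 9.85 × 10⁻²⁵

9.85 × 10⁻²⁵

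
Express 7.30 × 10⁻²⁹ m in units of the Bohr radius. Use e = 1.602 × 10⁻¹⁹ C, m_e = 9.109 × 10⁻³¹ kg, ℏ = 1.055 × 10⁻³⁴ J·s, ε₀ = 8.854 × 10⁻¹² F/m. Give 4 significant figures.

Bohr radius: a₀ = 4πε₀ℏ²/(m_e e²) = 5.297 × 10⁻¹¹ m.
7.30 × 10⁻²⁹ / 5.297 × 10⁻¹¹ = 1.378 × 10⁻¹⁸

1.378 × 10⁻¹⁸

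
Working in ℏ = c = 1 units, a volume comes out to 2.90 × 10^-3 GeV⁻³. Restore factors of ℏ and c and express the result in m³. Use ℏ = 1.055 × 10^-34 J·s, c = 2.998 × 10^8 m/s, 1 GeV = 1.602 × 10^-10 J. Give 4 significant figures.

2.232 × 10^-50 m³

Volume is [L]³ = [E]⁻³·(ℏc)³.
1 GeV⁻³ → (ℏc)³ × (1 GeV in J)⁻³ = 7.696 × 10^-48 m³.
Result: 2.90 × 10^-3 × 7.696 × 10^-48 = 2.232 × 10^-50 m³.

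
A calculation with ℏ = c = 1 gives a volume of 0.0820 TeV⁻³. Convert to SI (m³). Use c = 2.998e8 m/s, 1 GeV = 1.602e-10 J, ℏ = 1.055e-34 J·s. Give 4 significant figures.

6.311e-58 m³

Volume is [L]³ = [E]⁻³·(ℏc)³.
1 GeV⁻³ → (ℏc)³ × (1 GeV in J)⁻³ = 7.696e-48 m³.
Convert the energy scale: 0.0820 TeV⁻³ = 8.20e-11 GeV⁻³.
Result: 8.20e-11 × 7.696e-48 = 6.311e-58 m³.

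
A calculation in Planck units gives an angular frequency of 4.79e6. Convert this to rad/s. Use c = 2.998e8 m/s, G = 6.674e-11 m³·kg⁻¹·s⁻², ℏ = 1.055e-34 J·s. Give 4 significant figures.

One Planck angular frequency: ω_P = √(c⁵/(ℏG)) = 1.855e43 rad/s.
4.79e6 × 1.855e43 rad/s = 8.884e49 rad/s

8.884e49 rad/s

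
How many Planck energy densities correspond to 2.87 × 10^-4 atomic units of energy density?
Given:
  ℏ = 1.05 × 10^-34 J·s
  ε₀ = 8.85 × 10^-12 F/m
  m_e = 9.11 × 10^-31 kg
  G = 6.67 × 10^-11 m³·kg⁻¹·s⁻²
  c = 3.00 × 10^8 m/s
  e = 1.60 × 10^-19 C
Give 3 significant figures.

1.85 × 10^-104

atomic unit of energy density: u_au = E_h/a₀³ = m_e⁴e¹⁰/((4πε₀)⁵ℏ⁸) = 3.01 × 10^13 J/m³
Planck energy density: u_P = c⁷/(ℏG²) = 4.68 × 10^113 J/m³
2.87 × 10^-4 × 3.01 × 10^13 / 4.68 × 10^113 = 1.85 × 10^-104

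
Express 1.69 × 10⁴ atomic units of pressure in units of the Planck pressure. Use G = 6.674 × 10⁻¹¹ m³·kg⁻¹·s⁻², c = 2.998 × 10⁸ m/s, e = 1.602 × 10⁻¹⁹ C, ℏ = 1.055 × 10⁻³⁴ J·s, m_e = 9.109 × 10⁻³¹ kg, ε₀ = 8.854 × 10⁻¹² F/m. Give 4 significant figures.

1.069 × 10⁻⁹⁶

atomic unit of pressure: P_au = E_h/a₀³ = m_e⁴e¹⁰/((4πε₀)⁵ℏ⁸) = 2.929 × 10¹³ Pa
Planck pressure: p_P = c⁷/(ℏG²) = 4.632 × 10¹¹³ Pa
1.69 × 10⁴ × 2.929 × 10¹³ / 4.632 × 10¹¹³ = 1.069 × 10⁻⁹⁶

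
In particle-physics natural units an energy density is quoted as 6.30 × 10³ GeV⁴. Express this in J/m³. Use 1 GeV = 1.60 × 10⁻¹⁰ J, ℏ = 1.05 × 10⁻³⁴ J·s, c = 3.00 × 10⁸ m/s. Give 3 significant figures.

[E]/[L]³ = [E]⁴/(ℏc)³; restore (ℏc)⁻³.
1 GeV⁴ → 1/(ℏc)³ × (1 GeV in J)⁴ = 2.10 × 10³⁷ J/m³.
Result: 6.30 × 10³ × 2.10 × 10³⁷ = 1.32 × 10⁴¹ J/m³.

1.32 × 10⁴¹ J/m³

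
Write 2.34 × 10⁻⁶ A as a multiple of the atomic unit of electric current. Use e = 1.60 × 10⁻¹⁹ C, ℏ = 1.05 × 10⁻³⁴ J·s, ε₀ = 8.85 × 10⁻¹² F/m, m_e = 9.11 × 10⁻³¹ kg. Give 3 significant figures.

atomic unit of electric current: I_au = e E_h/ℏ = m_e e⁵/((4πε₀)²ℏ³) = 6.67 × 10⁻³ A.
2.34 × 10⁻⁶ / 6.67 × 10⁻³ = 3.51 × 10⁻⁴

3.51 × 10⁻⁴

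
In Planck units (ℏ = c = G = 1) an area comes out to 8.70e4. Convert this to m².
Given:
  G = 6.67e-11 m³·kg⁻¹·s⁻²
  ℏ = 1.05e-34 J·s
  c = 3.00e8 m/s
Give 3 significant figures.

One Planck area: A_P = ℏG/c³ = 2.59e-70 m².
8.70e4 × 2.59e-70 m² = 2.26e-65 m²

2.26e-65 m²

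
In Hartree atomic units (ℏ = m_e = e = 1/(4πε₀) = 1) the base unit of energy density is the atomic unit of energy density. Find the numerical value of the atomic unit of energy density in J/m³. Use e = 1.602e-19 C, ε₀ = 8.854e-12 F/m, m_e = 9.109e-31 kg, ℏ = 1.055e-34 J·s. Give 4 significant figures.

2.929e13 J/m³

u_au = E_h/a₀³ = m_e⁴e¹⁰/((4πε₀)⁵ℏ⁸)
E_h = 4.354e-18 J
a₀ = 5.297e-11 m
E_h/a₀³ = 2.929e13 J/m³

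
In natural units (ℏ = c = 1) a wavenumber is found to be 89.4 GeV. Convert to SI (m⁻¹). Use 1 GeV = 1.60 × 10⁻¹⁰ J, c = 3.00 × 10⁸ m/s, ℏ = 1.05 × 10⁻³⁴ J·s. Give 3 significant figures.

Inverse length is [E]/(ℏc).
1 GeV → 1/(ℏc) × (1 GeV in J) = 5.08 × 10¹⁵ m⁻¹.
Result: 89.4 × 5.08 × 10¹⁵ = 4.54 × 10¹⁷ m⁻¹.

4.54 × 10¹⁷ m⁻¹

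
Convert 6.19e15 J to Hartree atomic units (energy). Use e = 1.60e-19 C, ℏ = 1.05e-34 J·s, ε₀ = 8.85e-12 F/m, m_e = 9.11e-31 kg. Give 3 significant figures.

hartree: E_h = m_e e⁴/(4πε₀ℏ)² = 4.38e-18 J.
6.19e15 / 4.38e-18 = 1.41e33

1.41e33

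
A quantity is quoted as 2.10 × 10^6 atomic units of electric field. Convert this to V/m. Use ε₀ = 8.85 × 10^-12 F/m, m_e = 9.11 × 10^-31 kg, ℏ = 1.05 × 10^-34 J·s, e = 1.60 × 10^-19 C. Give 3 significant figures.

One atomic unit of electric field: E_au = E_h/(e a₀) = m_e²e⁵/((4πε₀)³ℏ⁴) = 5.20 × 10^11 V/m.
2.10 × 10^6 × 5.20 × 10^11 V/m = 1.09 × 10^18 V/m

1.09 × 10^18 V/m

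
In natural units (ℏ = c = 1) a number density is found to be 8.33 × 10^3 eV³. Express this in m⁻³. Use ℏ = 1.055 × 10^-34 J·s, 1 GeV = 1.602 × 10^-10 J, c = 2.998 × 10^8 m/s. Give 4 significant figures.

1.082 × 10^24 m⁻³

Number density is [L]⁻³ = [E]³/(ℏc)³.
1 GeV³ → 1/(ℏc)³ × (1 GeV in J)³ = 1.299 × 10^47 m⁻³.
Convert the energy scale: 8.33 × 10^3 eV³ = 8.33 × 10^-24 GeV³.
Result: 8.33 × 10^-24 × 1.299 × 10^47 = 1.082 × 10^24 m⁻³.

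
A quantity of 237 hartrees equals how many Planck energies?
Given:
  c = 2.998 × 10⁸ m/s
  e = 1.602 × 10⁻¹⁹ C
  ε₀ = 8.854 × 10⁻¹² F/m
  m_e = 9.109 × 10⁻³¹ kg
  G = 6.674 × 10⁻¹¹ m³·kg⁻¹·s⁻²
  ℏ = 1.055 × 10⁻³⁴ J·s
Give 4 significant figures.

hartree: E_h = m_e e⁴/(4πε₀ℏ)² = 4.354 × 10⁻¹⁸ J
Planck energy: E_P = √(ℏc⁵/G) = 1.957 × 10⁹ J
237 × 4.354 × 10⁻¹⁸ / 1.957 × 10⁹ = 5.274 × 10⁻²⁵

5.274 × 10⁻²⁵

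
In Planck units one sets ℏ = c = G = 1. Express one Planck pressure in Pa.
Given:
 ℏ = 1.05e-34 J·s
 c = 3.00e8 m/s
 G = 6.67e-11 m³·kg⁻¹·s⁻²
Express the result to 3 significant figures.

p_P = c⁷/(ℏG²)
  = 2.19e59 / 4.67e-55
  = 4.68e113 Pa

4.68e113 Pa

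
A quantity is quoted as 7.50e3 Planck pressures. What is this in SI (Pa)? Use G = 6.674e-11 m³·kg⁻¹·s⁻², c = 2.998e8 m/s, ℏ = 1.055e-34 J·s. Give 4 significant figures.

3.474e117 Pa

One Planck pressure: p_P = c⁷/(ℏG²) = 4.632e113 Pa.
7.50e3 × 4.632e113 Pa = 3.474e117 Pa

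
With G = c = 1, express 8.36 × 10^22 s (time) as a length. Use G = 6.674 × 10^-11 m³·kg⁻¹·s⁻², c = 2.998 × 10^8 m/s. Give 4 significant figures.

2.506 × 10^31 m

Time → length via c.
8.36 × 10^22 s × (c) = 2.506 × 10^31 m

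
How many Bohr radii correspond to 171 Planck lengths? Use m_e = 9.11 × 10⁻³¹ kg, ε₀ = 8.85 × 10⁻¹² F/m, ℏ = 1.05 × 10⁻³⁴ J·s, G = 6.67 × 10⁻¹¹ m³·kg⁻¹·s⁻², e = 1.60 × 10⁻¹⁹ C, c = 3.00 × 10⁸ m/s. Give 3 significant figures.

5.24 × 10⁻²³

Planck length: ℓ_P = √(ℏG/c³) = 1.61 × 10⁻³⁵ m
Bohr radius: a₀ = 4πε₀ℏ²/(m_e e²) = 5.26 × 10⁻¹¹ m
171 × 1.61 × 10⁻³⁵ / 5.26 × 10⁻¹¹ = 5.24 × 10⁻²³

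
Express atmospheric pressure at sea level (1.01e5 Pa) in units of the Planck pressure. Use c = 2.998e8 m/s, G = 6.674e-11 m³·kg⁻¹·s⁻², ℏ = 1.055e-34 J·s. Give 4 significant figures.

Planck pressure: p_P = c⁷/(ℏG²) = 4.632e113 Pa.
1.01e5 / 4.632e113 = 2.180e-109

2.180e-109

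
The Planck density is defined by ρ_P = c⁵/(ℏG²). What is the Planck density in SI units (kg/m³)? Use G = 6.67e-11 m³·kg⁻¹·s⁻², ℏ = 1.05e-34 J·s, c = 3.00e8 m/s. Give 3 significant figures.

5.20e96 kg/m³

ρ_P = c⁵/(ℏG²)
  = 2.43e42 / 4.67e-55
  = 5.20e96 kg/m³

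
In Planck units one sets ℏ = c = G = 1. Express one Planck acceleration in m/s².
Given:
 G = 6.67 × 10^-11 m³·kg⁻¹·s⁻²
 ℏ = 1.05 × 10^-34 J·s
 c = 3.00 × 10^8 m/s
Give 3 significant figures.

a_P = √(c⁷/(ℏG))
  = √(3.12 × 10^103)
  = 5.59 × 10^51 m/s²

5.59 × 10^51 m/s²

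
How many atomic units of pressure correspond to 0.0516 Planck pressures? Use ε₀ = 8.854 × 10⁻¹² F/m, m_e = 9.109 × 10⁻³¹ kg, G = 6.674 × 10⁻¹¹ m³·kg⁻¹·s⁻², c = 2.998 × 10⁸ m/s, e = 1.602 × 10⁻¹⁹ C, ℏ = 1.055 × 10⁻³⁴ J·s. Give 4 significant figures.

8.160 × 10⁹⁸

Planck pressure: p_P = c⁷/(ℏG²) = 4.632 × 10¹¹³ Pa
atomic unit of pressure: P_au = E_h/a₀³ = m_e⁴e¹⁰/((4πε₀)⁵ℏ⁸) = 2.929 × 10¹³ Pa
0.0516 × 4.632 × 10¹¹³ / 2.929 × 10¹³ = 8.160 × 10⁹⁸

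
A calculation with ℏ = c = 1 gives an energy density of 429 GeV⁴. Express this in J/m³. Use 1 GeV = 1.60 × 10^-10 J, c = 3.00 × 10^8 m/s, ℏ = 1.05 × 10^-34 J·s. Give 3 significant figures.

[E]/[L]³ = [E]⁴/(ℏc)³; restore (ℏc)⁻³.
1 GeV⁴ → 1/(ℏc)³ × (1 GeV in J)⁴ = 2.10 × 10^37 J/m³.
Result: 429 × 2.10 × 10^37 = 9.00 × 10^39 J/m³.

9.00 × 10^39 J/m³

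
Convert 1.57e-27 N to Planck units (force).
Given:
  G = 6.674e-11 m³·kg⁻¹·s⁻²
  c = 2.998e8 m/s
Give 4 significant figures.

Planck force: F_P = c⁴/G = 1.210e44 N.
1.57e-27 / 1.210e44 = 1.297e-71

1.297e-71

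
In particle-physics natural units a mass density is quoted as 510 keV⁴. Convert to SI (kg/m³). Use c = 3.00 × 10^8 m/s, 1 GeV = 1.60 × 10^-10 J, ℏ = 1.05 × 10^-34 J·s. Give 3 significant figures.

Mass density is [E]/(c²[L]³) = [E]⁴/(ℏ³c⁵).
1 GeV⁴ → 1/(ℏ³c⁵) × (1 GeV in J)⁴ = 2.33 × 10^20 kg/m³.
Convert the energy scale: 510 keV⁴ = 5.10 × 10^-22 GeV⁴.
Result: 5.10 × 10^-22 × 2.33 × 10^20 = 0.119 kg/m³.

0.119 kg/m³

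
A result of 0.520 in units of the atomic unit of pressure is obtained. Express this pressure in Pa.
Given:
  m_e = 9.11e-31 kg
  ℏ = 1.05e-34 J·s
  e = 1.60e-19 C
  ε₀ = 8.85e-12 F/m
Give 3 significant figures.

1.57e13 Pa

One atomic unit of pressure: P_au = E_h/a₀³ = m_e⁴e¹⁰/((4πε₀)⁵ℏ⁸) = 3.01e13 Pa.
0.520 × 3.01e13 Pa = 1.57e13 Pa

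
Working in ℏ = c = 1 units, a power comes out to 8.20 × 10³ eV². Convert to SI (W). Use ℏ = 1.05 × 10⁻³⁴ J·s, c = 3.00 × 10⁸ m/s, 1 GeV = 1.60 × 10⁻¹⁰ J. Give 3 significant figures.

Power is [E]/[T] = [E]²/ℏ.
1 GeV² → 1/ℏ × (1 GeV in J)² = 2.44 × 10¹⁴ W.
Convert the energy scale: 8.20 × 10³ eV² = 8.20 × 10⁻¹⁵ GeV².
Result: 8.20 × 10⁻¹⁵ × 2.44 × 10¹⁴ = 2 W.

2 W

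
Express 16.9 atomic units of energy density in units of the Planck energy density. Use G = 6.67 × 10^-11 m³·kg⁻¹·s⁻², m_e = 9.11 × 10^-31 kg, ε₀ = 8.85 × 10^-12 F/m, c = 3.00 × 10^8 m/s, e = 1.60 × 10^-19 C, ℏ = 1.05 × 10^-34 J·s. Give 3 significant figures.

1.09 × 10^-99

atomic unit of energy density: u_au = E_h/a₀³ = m_e⁴e¹⁰/((4πε₀)⁵ℏ⁸) = 3.01 × 10^13 J/m³
Planck energy density: u_P = c⁷/(ℏG²) = 4.68 × 10^113 J/m³
16.9 × 3.01 × 10^13 / 4.68 × 10^113 = 1.09 × 10^-99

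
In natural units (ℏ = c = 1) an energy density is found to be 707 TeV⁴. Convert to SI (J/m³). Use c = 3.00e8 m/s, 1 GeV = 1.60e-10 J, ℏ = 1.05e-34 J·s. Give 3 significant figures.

[E]/[L]³ = [E]⁴/(ℏc)³; restore (ℏc)⁻³.
1 GeV⁴ → 1/(ℏc)³ × (1 GeV in J)⁴ = 2.10e37 J/m³.
Convert the energy scale: 707 TeV⁴ = 7.07e14 GeV⁴.
Result: 7.07e14 × 2.10e37 = 1.48e52 J/m³.

1.48e52 J/m³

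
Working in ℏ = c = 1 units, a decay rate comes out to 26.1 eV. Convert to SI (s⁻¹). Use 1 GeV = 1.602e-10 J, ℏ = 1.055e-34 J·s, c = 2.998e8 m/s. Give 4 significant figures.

3.963e16 s⁻¹

A rate is [E]/ℏ; divide by ℏ.
1 GeV → 1/ℏ × (1 GeV in J) = 1.518e24 s⁻¹.
Convert the energy scale: 26.1 eV = 2.61e-8 GeV.
Result: 2.61e-8 × 1.518e24 = 3.963e16 s⁻¹.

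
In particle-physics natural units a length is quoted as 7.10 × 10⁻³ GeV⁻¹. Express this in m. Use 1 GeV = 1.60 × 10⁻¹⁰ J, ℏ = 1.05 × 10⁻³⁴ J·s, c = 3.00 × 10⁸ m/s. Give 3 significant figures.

A length is [E]⁻¹ in ℏ=c=1; restore one factor of ℏc.
1 GeV⁻¹ → ℏc × (1 GeV in J)⁻¹ = 1.97 × 10⁻¹⁶ m.
Result: 7.10 × 10⁻³ × 1.97 × 10⁻¹⁶ = 1.40 × 10⁻¹⁸ m.

1.40 × 10⁻¹⁸ m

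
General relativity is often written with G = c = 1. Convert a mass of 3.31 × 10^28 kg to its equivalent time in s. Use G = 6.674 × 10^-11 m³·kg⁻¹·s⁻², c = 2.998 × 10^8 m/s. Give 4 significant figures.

8.198 × 10^-8 s

Mass → time via G/c³.
3.31 × 10^28 kg × (G/c³) = 8.198 × 10^-8 s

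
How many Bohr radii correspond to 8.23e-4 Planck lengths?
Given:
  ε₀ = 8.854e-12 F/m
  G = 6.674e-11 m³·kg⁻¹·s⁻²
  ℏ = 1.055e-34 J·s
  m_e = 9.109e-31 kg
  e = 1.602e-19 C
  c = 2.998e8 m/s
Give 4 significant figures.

2.511e-28

Planck length: ℓ_P = √(ℏG/c³) = 1.616e-35 m
Bohr radius: a₀ = 4πε₀ℏ²/(m_e e²) = 5.297e-11 m
8.23e-4 × 1.616e-35 / 5.297e-11 = 2.511e-28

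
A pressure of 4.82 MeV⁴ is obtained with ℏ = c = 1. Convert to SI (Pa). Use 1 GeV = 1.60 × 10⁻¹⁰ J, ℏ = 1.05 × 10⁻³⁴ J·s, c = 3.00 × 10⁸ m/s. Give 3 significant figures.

1.01 × 10²⁶ Pa

Pressure is [E]/[L]³ = [E]⁴/(ℏc)³.
1 GeV⁴ → 1/(ℏc)³ × (1 GeV in J)⁴ = 2.10 × 10³⁷ Pa.
Convert the energy scale: 4.82 MeV⁴ = 4.82 × 10⁻¹² GeV⁴.
Result: 4.82 × 10⁻¹² × 2.10 × 10³⁷ = 1.01 × 10²⁶ Pa.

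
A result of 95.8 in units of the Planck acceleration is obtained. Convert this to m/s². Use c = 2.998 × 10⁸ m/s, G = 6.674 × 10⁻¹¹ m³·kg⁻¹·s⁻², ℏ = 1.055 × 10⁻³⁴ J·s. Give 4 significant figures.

One Planck acceleration: a_P = √(c⁷/(ℏG)) = 5.560 × 10⁵¹ m/s².
95.8 × 5.560 × 10⁵¹ m/s² = 5.327 × 10⁵³ m/s²

5.327 × 10⁵³ m/s²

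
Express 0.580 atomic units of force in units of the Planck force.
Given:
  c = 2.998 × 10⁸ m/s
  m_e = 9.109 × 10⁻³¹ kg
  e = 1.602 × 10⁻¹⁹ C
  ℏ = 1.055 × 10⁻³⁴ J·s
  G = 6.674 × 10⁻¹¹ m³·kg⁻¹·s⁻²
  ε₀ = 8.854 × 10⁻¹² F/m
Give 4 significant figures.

3.939 × 10⁻⁵²

atomic unit of force: F_au = E_h/a₀ = m_e²e⁶/((4πε₀)³ℏ⁴) = 8.220 × 10⁻⁸ N
Planck force: F_P = c⁴/G = 1.210 × 10⁴⁴ N
0.580 × 8.220 × 10⁻⁸ / 1.210 × 10⁴⁴ = 3.939 × 10⁻⁵²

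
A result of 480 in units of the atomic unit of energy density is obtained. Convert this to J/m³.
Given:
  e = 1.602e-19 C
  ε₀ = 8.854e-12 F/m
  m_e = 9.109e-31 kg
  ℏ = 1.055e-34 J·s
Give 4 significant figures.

1.406e16 J/m³

One atomic unit of energy density: u_au = E_h/a₀³ = m_e⁴e¹⁰/((4πε₀)⁵ℏ⁸) = 2.929e13 J/m³.
480 × 2.929e13 J/m³ = 1.406e16 J/m³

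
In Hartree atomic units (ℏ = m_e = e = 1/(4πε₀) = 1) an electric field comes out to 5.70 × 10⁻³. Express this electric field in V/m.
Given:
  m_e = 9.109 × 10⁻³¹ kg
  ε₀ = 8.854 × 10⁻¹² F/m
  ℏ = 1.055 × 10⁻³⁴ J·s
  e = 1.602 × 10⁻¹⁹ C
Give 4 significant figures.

2.925 × 10⁹ V/m

One atomic unit of electric field: E_au = E_h/(e a₀) = m_e²e⁵/((4πε₀)³ℏ⁴) = 5.131 × 10¹¹ V/m.
5.70 × 10⁻³ × 5.131 × 10¹¹ V/m = 2.925 × 10⁹ V/m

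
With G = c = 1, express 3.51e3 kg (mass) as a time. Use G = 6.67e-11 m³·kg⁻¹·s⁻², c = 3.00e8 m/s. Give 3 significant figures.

Mass → time via G/c³.
3.51e3 kg × (G/c³) = 8.67e-33 s

8.67e-33 s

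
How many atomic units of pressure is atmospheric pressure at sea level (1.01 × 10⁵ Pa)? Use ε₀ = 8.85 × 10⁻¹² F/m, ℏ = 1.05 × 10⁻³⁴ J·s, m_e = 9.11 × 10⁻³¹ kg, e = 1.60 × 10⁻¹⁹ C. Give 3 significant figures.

3.35 × 10⁻⁹

atomic unit of pressure: P_au = E_h/a₀³ = m_e⁴e¹⁰/((4πε₀)⁵ℏ⁸) = 3.01 × 10¹³ Pa.
1.01 × 10⁵ / 3.01 × 10¹³ = 3.35 × 10⁻⁹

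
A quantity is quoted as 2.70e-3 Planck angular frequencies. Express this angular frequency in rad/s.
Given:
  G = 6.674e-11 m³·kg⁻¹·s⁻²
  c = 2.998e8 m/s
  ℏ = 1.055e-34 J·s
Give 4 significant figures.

One Planck angular frequency: ω_P = √(c⁵/(ℏG)) = 1.855e43 rad/s.
2.70e-3 × 1.855e43 rad/s = 5.008e40 rad/s

5.008e40 rad/s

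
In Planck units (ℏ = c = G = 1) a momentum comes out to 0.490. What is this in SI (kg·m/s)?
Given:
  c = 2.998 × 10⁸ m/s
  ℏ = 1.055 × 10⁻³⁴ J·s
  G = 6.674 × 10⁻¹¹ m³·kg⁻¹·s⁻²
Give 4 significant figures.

3.198 kg·m/s

One Planck momentum: p_P = √(ℏc³/G) = 6.527 kg·m/s.
0.490 × 6.527 kg·m/s = 3.198 kg·m/s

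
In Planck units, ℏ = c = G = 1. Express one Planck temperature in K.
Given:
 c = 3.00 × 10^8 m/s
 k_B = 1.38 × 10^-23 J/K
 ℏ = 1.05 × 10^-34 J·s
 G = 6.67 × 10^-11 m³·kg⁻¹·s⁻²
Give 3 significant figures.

From ℏ = c = G = 1 the temperature scale is T_P = √(ℏc⁵/G) / k_B.
  = √(3.83 × 10^18) × 7.25 × 10^22
  = 1.42 × 10^32 K

1.42 × 10^32 K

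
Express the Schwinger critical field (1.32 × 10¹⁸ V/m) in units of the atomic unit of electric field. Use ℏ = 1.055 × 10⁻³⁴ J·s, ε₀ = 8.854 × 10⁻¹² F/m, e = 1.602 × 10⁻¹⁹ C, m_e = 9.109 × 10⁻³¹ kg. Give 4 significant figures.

2.573 × 10⁶

atomic unit of electric field: E_au = E_h/(e a₀) = m_e²e⁵/((4πε₀)³ℏ⁴) = 5.131 × 10¹¹ V/m.
1.32 × 10¹⁸ / 5.131 × 10¹¹ = 2.573 × 10⁶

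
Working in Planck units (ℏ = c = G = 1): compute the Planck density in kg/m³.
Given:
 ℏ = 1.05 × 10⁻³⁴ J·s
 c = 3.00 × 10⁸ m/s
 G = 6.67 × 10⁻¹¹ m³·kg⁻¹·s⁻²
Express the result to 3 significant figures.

The unique combination of the constants set to 1 with dimensions of density is ρ_P = c⁵/(ℏG²).
  = 2.43 × 10⁴² / 4.67 × 10⁻⁵⁵
  = 5.20 × 10⁹⁶ kg/m³

5.20 × 10⁹⁶ kg/m³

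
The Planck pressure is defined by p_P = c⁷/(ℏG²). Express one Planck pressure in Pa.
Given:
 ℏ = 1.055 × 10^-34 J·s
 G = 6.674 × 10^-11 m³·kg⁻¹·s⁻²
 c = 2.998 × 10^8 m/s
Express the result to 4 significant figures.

p_P = c⁷/(ℏG²)
  = 2.177 × 10^59 / 4.699 × 10^-55
  = 4.632 × 10^113 Pa

4.632 × 10^113 Pa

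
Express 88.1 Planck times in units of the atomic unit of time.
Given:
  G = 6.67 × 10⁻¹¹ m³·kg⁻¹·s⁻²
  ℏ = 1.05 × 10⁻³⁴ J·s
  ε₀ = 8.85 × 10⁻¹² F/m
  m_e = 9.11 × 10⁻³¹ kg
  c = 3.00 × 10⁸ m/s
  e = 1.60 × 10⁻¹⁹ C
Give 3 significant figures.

1.97 × 10⁻²⁵

Planck time: t_P = √(ℏG/c⁵) = 5.37 × 10⁻⁴⁴ s
atomic unit of time: τ_au = (4πε₀)²ℏ³/(m_e e⁴) = 2.40 × 10⁻¹⁷ s
88.1 × 5.37 × 10⁻⁴⁴ / 2.40 × 10⁻¹⁷ = 1.97 × 10⁻²⁵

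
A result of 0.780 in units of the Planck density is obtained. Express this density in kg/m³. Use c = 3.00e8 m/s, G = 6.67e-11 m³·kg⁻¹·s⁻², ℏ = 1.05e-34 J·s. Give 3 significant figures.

One Planck density: ρ_P = c⁵/(ℏG²) = 5.20e96 kg/m³.
0.780 × 5.20e96 kg/m³ = 4.06e96 kg/m³

4.06e96 kg/m³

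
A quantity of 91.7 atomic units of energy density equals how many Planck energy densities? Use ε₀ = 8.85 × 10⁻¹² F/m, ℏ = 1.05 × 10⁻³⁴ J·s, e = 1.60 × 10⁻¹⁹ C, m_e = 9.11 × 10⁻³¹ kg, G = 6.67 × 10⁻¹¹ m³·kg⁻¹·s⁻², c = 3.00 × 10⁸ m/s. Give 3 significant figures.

atomic unit of energy density: u_au = E_h/a₀³ = m_e⁴e¹⁰/((4πε₀)⁵ℏ⁸) = 3.01 × 10¹³ J/m³
Planck energy density: u_P = c⁷/(ℏG²) = 4.68 × 10¹¹³ J/m³
91.7 × 3.01 × 10¹³ / 4.68 × 10¹¹³ = 5.90 × 10⁻⁹⁹

5.90 × 10⁻⁹⁹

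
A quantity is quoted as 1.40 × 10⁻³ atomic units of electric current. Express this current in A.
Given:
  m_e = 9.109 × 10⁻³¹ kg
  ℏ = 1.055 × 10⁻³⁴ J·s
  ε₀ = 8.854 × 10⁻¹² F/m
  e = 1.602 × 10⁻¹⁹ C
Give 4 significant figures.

One atomic unit of electric current: I_au = e E_h/ℏ = m_e e⁵/((4πε₀)²ℏ³) = 6.612 × 10⁻³ A.
1.40 × 10⁻³ × 6.612 × 10⁻³ A = 9.257 × 10⁻⁶ A

9.257 × 10⁻⁶ A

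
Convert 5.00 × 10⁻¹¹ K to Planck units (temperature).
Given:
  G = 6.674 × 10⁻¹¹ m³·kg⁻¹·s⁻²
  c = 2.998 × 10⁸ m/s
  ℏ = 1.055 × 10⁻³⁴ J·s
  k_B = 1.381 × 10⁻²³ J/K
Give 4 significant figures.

Planck temperature: T_P = √(ℏc⁵/G) / k_B = 1.417 × 10³² K.
5.00 × 10⁻¹¹ / 1.417 × 10³² = 3.529 × 10⁻⁴³

3.529 × 10⁻⁴³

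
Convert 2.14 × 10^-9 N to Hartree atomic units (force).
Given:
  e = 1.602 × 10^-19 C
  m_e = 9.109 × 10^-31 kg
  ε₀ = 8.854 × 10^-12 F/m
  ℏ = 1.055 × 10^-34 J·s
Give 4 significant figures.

0.02603

atomic unit of force: F_au = E_h/a₀ = m_e²e⁶/((4πε₀)³ℏ⁴) = 8.220 × 10^-8 N.
2.14 × 10^-9 / 8.220 × 10^-8 = 0.02603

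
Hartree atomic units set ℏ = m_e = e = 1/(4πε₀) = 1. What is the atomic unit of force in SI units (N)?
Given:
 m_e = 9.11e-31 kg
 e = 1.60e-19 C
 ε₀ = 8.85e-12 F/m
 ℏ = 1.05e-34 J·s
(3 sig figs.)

Dimensional analysis gives F_au = E_h/a₀ = m_e²e⁶/((4πε₀)³ℏ⁴).
E_h = 4.38e-18 J
a₀ = 5.26e-11 m
E_h/a₀ = 8.33e-8 N

8.33e-8 N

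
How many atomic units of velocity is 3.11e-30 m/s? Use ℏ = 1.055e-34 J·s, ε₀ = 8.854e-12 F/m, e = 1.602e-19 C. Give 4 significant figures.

1.422e-36

atomic unit of velocity: v_au = e²/(4πε₀ℏ) = 2.186e6 m/s.
3.11e-30 / 2.186e6 = 1.422e-36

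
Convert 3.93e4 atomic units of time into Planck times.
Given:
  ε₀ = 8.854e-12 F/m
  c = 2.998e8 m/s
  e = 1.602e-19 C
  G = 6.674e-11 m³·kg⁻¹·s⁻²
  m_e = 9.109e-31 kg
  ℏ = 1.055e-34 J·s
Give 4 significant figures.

1.766e31

atomic unit of time: τ_au = (4πε₀)²ℏ³/(m_e e⁴) = 2.423e-17 s
Planck time: t_P = √(ℏG/c⁵) = 5.392e-44 s
3.93e4 × 2.423e-17 / 5.392e-44 = 1.766e31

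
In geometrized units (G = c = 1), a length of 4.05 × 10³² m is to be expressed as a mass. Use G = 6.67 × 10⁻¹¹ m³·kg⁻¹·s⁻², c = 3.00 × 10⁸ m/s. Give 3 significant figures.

5.46 × 10⁵⁹ kg

Length → mass via c²/G.
4.05 × 10³² m × (c²/G) = 5.46 × 10⁵⁹ kg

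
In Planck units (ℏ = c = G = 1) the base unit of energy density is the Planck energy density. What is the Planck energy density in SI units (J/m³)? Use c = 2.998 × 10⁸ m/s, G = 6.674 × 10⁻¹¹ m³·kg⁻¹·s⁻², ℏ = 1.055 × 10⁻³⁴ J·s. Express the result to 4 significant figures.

u_P = c⁷/(ℏG²)
  = 2.177 × 10⁵⁹ / 4.699 × 10⁻⁵⁵
  = 4.632 × 10¹¹³ J/m³

4.632 × 10¹¹³ J/m³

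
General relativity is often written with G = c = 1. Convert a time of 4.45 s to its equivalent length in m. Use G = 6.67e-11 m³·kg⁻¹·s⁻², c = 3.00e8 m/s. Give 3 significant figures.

Time → length via c.
4.45 s × (c) = 1.33e9 m

1.33e9 m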